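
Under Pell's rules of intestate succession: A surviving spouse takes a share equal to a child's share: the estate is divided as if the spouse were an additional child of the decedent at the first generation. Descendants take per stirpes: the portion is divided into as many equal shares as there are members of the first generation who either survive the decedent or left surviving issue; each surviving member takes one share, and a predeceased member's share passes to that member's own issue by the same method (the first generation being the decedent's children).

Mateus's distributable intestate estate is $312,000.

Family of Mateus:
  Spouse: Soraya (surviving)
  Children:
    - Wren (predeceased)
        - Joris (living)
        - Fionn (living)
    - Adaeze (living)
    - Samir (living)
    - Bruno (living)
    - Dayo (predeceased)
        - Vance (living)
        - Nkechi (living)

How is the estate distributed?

Soraya: $52,000; Joris: $26,000; Fionn: $26,000; Adaeze: $52,000; Samir: $52,000; Bruno: $52,000; Vance: $26,000; Nkechi: $26,000

The spouse counts as an additional share at the children's level, so there are 6 primary shares of $52,000. Soraya takes one such share ($52,000).
The children's combined portion ($260,000) is divided into 5 shares of $52,000: Adaeze, Samir, and Bruno each take $52,000; Wren's $52,000 share passes to Wren's issue; Dayo's $52,000 share passes to Dayo's issue.
Wren's share ($52,000) is divided into 2 shares of $26,000: Joris and Fionn each take $26,000.
Dayo's share ($52,000) is divided into 2 shares of $26,000: Vance and Nkechi each take $26,000.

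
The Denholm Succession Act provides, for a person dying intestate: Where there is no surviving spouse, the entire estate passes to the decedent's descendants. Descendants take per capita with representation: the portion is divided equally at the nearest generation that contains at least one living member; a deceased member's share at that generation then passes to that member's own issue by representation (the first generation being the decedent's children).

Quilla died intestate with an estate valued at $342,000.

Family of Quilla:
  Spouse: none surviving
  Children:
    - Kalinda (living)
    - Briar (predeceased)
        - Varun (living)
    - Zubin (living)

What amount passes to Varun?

Varun receives $114,000.

The entire $342,000 passes to the descendants.
That amount ($342,000) is divided into 3 shares of $114,000: Kalinda and Zubin each take $114,000; Briar's $114,000 share passes to Briar's issue.
Briar's share ($114,000) passes entirely to Varun.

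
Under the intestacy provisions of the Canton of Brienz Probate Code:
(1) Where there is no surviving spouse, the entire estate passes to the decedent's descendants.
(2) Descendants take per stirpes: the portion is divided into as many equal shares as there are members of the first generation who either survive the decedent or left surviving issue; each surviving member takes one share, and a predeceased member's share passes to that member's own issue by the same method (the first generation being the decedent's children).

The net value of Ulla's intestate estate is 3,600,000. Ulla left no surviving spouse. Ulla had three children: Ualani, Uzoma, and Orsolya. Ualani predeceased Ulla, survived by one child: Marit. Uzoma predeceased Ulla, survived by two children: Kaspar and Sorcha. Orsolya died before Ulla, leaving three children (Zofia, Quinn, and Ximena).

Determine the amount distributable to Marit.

Marit receives 1,200,000.

The entire 3,600,000 passes to the descendants.
That amount (3,600,000) is divided into 3 shares of 1,200,000: Ualani's 1,200,000 share passes to Ualani's issue; Uzoma's 1,200,000 share passes to Uzoma's issue; Orsolya's 1,200,000 share passes to Orsolya's issue.
Ualani's share (1,200,000) passes entirely to Marit.
Uzoma's share (1,200,000) is divided into 2 shares of 600,000: Kaspar and Sorcha each take 600,000.
Orsolya's share (1,200,000) is divided into 3 shares of 400,000: Zofia, Quinn, and Ximena each take 400,000.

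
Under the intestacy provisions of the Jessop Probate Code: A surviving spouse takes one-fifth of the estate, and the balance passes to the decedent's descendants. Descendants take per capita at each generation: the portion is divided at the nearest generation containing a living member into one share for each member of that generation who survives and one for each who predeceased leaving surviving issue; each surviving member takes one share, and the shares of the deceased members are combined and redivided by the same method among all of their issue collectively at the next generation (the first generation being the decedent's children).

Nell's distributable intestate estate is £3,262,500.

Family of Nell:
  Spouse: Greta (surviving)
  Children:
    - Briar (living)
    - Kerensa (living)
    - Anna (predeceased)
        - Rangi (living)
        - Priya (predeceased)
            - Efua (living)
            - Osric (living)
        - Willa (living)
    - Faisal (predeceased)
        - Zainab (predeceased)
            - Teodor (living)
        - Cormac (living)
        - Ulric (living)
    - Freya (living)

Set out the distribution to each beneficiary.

Greta: £652,500; Briar: £522,000; Kerensa: £522,000; Rangi: £174,000; Efua: £116,000; Osric: £116,000; Willa: £174,000; Teodor: £116,000; Cormac: £174,000; Ulric: £174,000; Freya: £522,000

Greta takes one-fifth of £3,262,500 = £652,500. The remaining £2,610,000 passes to the descendants.
The descendants' portion (£2,610,000) is divided at the children's generation into 5 shares of £522,000. Briar, Kerensa, and Freya each take £522,000. The 2 shares of the deceased (Anna and Faisal) are combined into a pool of £1,044,000.
That pool (£1,044,000) is divided at the grandchildren's generation into 6 shares of £174,000. Rangi, Willa, Cormac, and Ulric each take £174,000. The 2 shares of the deceased (Priya and Zainab) are combined into a pool of £348,000.
That pool (£348,000) is divided at the great-grandchildren's generation equally among Efua, Osric, and Teodor: £116,000 each.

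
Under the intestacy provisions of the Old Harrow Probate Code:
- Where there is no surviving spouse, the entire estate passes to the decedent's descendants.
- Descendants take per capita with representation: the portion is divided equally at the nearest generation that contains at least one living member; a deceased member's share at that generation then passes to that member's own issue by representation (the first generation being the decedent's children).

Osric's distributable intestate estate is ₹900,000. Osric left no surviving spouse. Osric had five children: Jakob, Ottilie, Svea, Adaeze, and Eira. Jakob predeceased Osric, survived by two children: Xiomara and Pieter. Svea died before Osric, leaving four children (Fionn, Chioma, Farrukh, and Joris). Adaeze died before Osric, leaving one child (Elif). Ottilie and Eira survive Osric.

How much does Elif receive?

Elif receives ₹180,000.

The entire ₹900,000 passes to the descendants.
That amount (₹900,000) is divided into 5 shares of ₹180,000: Ottilie and Eira each take ₹180,000; Jakob's ₹180,000 share passes to Jakob's issue; Svea's ₹180,000 share passes to Svea's issue; Adaeze's ₹180,000 share passes to Adaeze's issue.
Jakob's share (₹180,000) is divided into 2 shares of ₹90,000: Xiomara and Pieter each take ₹90,000.
Svea's share (₹180,000) is divided into 4 shares of ₹45,000: Fionn, Chioma, Farrukh, and Joris each take ₹45,000.
Adaeze's share (₹180,000) passes entirely to Elif.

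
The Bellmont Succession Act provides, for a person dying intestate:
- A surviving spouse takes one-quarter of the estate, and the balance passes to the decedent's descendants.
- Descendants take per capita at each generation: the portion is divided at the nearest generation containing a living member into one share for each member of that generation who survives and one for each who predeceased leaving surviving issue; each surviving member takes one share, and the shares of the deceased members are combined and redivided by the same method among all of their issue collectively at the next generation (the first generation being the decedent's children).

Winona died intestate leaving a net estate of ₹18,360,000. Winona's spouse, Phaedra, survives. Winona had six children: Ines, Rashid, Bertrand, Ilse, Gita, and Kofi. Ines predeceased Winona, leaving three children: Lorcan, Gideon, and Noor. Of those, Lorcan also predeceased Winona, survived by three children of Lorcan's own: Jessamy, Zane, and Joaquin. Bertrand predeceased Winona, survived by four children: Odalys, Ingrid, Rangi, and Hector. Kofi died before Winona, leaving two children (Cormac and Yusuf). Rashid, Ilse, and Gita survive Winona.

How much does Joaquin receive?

Joaquin receives ₹255,000.

Phaedra takes one-quarter of ₹18,360,000 = ₹4,590,000. The remaining ₹13,770,000 passes to the descendants.
The descendants' portion (₹13,770,000) is divided at the children's generation into 6 shares of ₹2,295,000. Rashid, Ilse, and Gita each take ₹2,295,000. The 3 shares of the deceased (Ines, Bertrand, and Kofi) are combined into a pool of ₹6,885,000.
That pool (₹6,885,000) is divided at the grandchildren's generation into 9 shares of ₹765,000. Gideon, Noor, Odalys, Ingrid, Rangi, Hector, Cormac, and Yusuf each take ₹765,000. The remaining share for the deceased Lorcan (₹765,000) is carried to the next generation.
That pool (₹765,000) is divided at the great-grandchildren's generation equally among Jessamy, Zane, and Joaquin: ₹255,000 each.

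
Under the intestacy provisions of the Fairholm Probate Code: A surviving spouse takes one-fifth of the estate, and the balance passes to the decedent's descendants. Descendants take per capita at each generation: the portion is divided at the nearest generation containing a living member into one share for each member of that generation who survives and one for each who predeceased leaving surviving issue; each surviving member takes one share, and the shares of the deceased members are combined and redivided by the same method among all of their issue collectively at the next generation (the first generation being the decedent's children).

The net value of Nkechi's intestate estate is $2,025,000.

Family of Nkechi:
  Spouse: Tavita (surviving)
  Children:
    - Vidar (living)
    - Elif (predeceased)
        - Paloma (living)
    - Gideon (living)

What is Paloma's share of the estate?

Paloma receives $540,000.

Tavita takes one-fifth of $2,025,000 = $405,000. The remaining $1,620,000 passes to the descendants.
The descendants' portion ($1,620,000) is divided at the children's generation into 3 shares of $540,000. Vidar and Gideon each take $540,000. The remaining share for the deceased Elif ($540,000) is carried to the next generation.
That pool ($540,000) passes entirely to Paloma, the sole taker at the grandchildren's generation.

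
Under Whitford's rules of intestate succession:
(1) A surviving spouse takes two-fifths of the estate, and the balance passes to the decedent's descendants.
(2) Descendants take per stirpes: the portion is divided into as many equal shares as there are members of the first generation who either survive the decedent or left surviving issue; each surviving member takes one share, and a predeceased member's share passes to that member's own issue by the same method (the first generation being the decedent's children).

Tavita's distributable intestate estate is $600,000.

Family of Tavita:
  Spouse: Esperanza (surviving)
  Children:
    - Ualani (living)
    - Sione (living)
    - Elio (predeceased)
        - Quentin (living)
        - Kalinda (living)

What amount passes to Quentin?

Esperanza takes two-fifths of $600,000 = $240,000. The remaining $360,000 passes to the descendants.
The descendants' portion ($360,000) is divided into 3 shares of $120,000: Ualani and Sione each take $120,000; Elio's $120,000 share passes to Elio's issue.
Elio's share ($120,000) is divided into 2 shares of $60,000: Quentin and Kalinda each take $60,000.

Quentin receives $60,000.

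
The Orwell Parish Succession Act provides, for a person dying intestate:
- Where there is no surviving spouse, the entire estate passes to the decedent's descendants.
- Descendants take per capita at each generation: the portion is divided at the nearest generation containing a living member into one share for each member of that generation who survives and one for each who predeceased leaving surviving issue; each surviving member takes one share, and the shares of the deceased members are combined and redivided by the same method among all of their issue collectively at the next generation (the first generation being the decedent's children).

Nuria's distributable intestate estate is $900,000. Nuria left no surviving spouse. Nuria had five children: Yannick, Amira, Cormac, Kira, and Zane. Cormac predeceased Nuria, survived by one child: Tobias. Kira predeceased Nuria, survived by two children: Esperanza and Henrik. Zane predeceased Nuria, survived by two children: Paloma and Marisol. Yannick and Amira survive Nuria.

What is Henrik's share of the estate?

The entire $900,000 passes to the descendants.
That amount ($900,000) is divided at the children's generation into 5 shares of $180,000. Yannick and Amira each take $180,000. The 3 shares of the deceased (Cormac, Kira, and Zane) are combined into a pool of $540,000.
That pool ($540,000) is divided at the grandchildren's generation equally among Tobias, Esperanza, Henrik, Paloma, and Marisol: $108,000 each.

Henrik receives $108,000.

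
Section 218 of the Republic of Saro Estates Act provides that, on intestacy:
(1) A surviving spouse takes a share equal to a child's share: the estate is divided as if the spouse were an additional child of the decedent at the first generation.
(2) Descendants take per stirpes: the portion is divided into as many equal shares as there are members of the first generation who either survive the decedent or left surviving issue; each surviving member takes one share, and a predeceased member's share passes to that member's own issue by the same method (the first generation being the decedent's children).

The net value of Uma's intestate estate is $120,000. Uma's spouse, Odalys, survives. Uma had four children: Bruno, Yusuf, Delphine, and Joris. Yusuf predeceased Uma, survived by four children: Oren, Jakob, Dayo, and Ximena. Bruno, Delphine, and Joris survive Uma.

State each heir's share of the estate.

Odalys: $24,000; Bruno: $24,000; Oren: $6,000; Jakob: $6,000; Dayo: $6,000; Ximena: $6,000; Delphine: $24,000; Joris: $24,000

The spouse counts as an additional share at the children's level, so there are 5 primary shares of $24,000. Odalys takes one such share ($24,000).
The children's combined portion ($96,000) is divided into 4 shares of $24,000: Bruno, Delphine, and Joris each take $24,000; Yusuf's $24,000 share passes to Yusuf's issue.
Yusuf's share ($24,000) is divided into 4 shares of $6,000: Oren, Jakob, Dayo, and Ximena each take $6,000.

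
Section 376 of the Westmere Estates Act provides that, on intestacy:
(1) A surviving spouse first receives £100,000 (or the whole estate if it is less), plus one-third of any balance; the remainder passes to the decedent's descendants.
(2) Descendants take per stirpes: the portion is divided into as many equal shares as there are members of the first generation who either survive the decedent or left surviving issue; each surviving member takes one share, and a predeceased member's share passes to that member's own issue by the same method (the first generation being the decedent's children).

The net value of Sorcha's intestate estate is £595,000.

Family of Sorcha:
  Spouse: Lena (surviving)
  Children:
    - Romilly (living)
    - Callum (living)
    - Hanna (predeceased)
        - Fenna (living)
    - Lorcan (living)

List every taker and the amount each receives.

Lena first takes £100,000, leaving a balance of £495,000. Lena then takes one-third of the balance (£165,000), for a total of £265,000. The remaining £330,000 passes to the descendants.
The descendants' portion (£330,000) is divided into 4 shares of £82,500: Romilly, Callum, and Lorcan each take £82,500; Hanna's £82,500 share passes to Hanna's issue.
Hanna's share (£82,500) passes entirely to Fenna.

Lena: £265,000; Romilly: £82,500; Callum: £82,500; Fenna: £82,500; Lorcan: £82,500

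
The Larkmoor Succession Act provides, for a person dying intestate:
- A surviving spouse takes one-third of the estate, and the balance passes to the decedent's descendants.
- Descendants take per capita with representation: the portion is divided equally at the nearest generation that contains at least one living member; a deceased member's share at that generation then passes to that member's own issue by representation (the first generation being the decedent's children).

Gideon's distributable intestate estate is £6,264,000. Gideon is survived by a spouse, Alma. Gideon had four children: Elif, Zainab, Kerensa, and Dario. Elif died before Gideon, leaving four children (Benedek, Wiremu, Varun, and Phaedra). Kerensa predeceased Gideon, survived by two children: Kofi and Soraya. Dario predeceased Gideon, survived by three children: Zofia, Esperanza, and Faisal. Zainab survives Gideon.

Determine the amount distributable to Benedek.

Alma takes one-third of £6,264,000 = £2,088,000. The remaining £4,176,000 passes to the descendants.
The descendants' portion (£4,176,000) is divided into 4 shares of £1,044,000: Zainab takes £1,044,000; Elif's £1,044,000 share passes to Elif's issue; Kerensa's £1,044,000 share passes to Kerensa's issue; Dario's £1,044,000 share passes to Dario's issue.
Elif's share (£1,044,000) is divided into 4 shares of £261,000: Benedek, Wiremu, Varun, and Phaedra each take £261,000.
Kerensa's share (£1,044,000) is divided into 2 shares of £522,000: Kofi and Soraya each take £522,000.
Dario's share (£1,044,000) is divided into 3 shares of £348,000: Zofia, Esperanza, and Faisal each take £348,000.

Benedek receives £261,000.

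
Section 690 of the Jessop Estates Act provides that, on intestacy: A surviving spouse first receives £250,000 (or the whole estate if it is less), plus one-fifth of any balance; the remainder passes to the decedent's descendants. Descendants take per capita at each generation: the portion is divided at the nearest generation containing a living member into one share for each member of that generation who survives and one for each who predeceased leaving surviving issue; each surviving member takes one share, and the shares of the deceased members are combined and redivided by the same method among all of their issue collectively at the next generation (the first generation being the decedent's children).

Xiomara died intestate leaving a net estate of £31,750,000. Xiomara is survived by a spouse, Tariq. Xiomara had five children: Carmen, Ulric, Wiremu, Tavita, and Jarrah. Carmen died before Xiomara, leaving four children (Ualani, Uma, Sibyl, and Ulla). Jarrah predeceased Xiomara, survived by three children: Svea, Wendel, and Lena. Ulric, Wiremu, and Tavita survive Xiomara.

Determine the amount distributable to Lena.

Tariq first takes £250,000, leaving a balance of £31,500,000. Tariq then takes one-fifth of the balance (£6,300,000), for a total of £6,550,000. The remaining £25,200,000 passes to the descendants.
The descendants' portion (£25,200,000) is divided at the children's generation into 5 shares of £5,040,000. Ulric, Wiremu, and Tavita each take £5,040,000. The 2 shares of the deceased (Carmen and Jarrah) are combined into a pool of £10,080,000.
That pool (£10,080,000) is divided at the grandchildren's generation equally among Ualani, Uma, Sibyl, Ulla, Svea, Wendel, and Lena: £1,440,000 each.

Lena receives £1,440,000.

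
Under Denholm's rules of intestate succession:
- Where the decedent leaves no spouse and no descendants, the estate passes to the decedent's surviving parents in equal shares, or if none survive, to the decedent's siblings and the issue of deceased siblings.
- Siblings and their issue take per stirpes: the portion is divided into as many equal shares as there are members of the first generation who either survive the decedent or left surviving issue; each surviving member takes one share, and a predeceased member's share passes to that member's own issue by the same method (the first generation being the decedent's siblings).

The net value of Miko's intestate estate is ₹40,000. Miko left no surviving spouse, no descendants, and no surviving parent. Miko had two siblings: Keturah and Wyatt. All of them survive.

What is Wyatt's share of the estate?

Wyatt receives ₹20,000.

The entire ₹40,000 passes to the siblings and their issue.
That amount (₹40,000) is divided into 2 shares of ₹20,000: Keturah and Wyatt each take ₹20,000.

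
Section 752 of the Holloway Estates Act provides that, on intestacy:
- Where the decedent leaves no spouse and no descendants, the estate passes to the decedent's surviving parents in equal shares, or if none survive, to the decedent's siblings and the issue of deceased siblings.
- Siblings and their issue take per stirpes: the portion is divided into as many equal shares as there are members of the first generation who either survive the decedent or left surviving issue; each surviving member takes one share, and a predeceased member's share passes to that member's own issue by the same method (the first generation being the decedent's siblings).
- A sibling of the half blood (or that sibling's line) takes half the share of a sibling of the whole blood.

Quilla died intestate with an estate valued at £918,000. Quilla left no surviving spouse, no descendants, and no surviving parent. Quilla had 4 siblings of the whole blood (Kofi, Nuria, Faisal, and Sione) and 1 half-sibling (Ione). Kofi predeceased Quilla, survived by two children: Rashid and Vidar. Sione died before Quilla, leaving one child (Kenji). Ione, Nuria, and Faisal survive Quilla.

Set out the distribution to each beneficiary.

The entire £918,000 passes to the siblings and their issue.
Counting each half-blood sibling's line as half a unit, there are 9/2 units in £918,000, so one unit is £204,000. Whole-blood lines (Kofi, Nuria, Faisal, and Sione) take £204,000 each; half-blood lines (Ione) take £102,000 each.
Kofi's share (£204,000) is divided into 2 shares of £102,000: Rashid and Vidar each take £102,000.
Sione's share (£204,000) passes entirely to Kenji.

Ione: £102,000; Rashid: £102,000; Vidar: £102,000; Nuria: £204,000; Faisal: £204,000; Kenji: £204,000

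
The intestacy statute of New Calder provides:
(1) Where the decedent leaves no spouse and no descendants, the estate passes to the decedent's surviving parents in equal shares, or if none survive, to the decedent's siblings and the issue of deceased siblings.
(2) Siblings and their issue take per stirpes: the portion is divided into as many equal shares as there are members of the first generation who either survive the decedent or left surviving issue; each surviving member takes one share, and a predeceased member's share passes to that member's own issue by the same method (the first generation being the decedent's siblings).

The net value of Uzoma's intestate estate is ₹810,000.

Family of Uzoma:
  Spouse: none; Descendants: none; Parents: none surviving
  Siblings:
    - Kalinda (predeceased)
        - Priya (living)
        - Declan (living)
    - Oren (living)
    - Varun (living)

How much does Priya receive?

The entire ₹810,000 passes to the siblings and their issue.
That amount (₹810,000) is divided into 3 shares of ₹270,000: Oren and Varun each take ₹270,000; Kalinda's ₹270,000 share passes to Kalinda's issue.
Kalinda's share (₹270,000) is divided into 2 shares of ₹135,000: Priya and Declan each take ₹135,000.

Priya receives ₹135,000.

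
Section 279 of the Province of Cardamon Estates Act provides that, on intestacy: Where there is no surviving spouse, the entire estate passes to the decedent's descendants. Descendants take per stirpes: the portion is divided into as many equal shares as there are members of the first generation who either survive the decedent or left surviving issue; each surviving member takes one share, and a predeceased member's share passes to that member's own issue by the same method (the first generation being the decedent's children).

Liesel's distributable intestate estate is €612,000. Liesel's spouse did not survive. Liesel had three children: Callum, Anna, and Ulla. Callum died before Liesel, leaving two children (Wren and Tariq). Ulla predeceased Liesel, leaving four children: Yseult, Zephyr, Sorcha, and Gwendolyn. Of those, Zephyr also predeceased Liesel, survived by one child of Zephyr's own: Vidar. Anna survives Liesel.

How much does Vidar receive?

Vidar receives €51,000.

The entire €612,000 passes to the descendants.
That amount (€612,000) is divided into 3 shares of €204,000: Anna takes €204,000; Callum's €204,000 share passes to Callum's issue; Ulla's €204,000 share passes to Ulla's issue.
Callum's share (€204,000) is divided into 2 shares of €102,000: Wren and Tariq each take €102,000.
Ulla's share (€204,000) is divided into 4 shares of €51,000: Yseult, Sorcha, and Gwendolyn each take €51,000; Zephyr's €51,000 share passes to Zephyr's issue.
Zephyr's share (€51,000) passes entirely to Vidar.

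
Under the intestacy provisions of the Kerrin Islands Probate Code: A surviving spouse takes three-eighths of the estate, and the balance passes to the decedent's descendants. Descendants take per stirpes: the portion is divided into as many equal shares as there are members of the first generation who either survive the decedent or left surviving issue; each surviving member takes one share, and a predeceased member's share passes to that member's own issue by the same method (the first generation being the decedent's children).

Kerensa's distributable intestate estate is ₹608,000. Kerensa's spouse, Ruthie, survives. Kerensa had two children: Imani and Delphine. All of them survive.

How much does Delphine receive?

Delphine receives ₹190,000.

Ruthie takes three-eighths of ₹608,000 = ₹228,000. The remaining ₹380,000 passes to the descendants.
The descendants' portion (₹380,000) is divided into 2 shares of ₹190,000: Imani and Delphine each take ₹190,000.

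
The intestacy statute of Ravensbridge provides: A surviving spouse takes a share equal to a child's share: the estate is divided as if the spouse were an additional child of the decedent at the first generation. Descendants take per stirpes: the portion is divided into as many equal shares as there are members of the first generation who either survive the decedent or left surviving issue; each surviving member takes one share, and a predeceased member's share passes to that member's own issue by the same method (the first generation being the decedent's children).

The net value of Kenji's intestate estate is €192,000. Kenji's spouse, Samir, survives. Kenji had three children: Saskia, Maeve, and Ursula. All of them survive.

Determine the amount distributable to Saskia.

Saskia receives €48,000.

The spouse counts as an additional share at the children's level, so there are 4 primary shares of €48,000. Samir takes one such share (€48,000).
The children's combined portion (€144,000) is divided into 3 shares of €48,000: Saskia, Maeve, and Ursula each take €48,000.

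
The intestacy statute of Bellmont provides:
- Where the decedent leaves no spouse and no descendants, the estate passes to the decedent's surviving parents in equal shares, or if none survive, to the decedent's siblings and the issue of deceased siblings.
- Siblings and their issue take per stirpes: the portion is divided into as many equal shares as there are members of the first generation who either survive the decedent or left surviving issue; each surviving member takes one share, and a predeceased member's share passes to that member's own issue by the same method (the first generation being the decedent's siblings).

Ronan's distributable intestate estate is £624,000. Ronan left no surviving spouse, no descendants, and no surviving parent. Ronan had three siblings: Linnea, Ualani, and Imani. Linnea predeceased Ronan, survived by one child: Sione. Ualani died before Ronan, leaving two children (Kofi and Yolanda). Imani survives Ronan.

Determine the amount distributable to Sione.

Sione receives £208,000.

The entire £624,000 passes to the siblings and their issue.
That amount (£624,000) is divided into 3 shares of £208,000: Imani takes £208,000; Linnea's £208,000 share passes to Linnea's issue; Ualani's £208,000 share passes to Ualani's issue.
Linnea's share (£208,000) passes entirely to Sione.
Ualani's share (£208,000) is divided into 2 shares of £104,000: Kofi and Yolanda each take £104,000.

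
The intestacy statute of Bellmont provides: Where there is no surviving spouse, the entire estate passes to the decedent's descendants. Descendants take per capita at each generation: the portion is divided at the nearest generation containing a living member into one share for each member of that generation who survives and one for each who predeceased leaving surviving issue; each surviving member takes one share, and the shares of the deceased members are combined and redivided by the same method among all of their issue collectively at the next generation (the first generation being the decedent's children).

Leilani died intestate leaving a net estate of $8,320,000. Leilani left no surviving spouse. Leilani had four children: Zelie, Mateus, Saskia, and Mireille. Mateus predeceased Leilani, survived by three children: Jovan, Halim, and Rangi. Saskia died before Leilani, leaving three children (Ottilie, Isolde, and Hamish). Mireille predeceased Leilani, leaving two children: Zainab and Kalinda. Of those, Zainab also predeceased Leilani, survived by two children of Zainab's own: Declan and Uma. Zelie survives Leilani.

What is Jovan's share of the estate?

Jovan receives $780,000.

The entire $8,320,000 passes to the descendants.
That amount ($8,320,000) is divided at the children's generation into 4 shares of $2,080,000. Zelie takes $2,080,000. The 3 shares of the deceased (Mateus, Saskia, and Mireille) are combined into a pool of $6,240,000.
That pool ($6,240,000) is divided at the grandchildren's generation into 8 shares of $780,000. Jovan, Halim, Rangi, Ottilie, Isolde, Hamish, and Kalinda each take $780,000. The remaining share for the deceased Zainab ($780,000) is carried to the next generation.
That pool ($780,000) is divided at the great-grandchildren's generation equally among Declan and Uma: $390,000 each.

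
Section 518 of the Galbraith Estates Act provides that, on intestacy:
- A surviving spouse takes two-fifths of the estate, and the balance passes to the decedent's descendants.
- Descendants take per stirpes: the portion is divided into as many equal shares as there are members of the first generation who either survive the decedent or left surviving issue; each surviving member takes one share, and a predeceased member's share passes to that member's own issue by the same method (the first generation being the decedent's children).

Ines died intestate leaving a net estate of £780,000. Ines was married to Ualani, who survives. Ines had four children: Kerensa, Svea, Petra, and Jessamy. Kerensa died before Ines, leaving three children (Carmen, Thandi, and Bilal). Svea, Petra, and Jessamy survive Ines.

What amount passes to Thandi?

Thandi receives £39,000.

Ualani takes two-fifths of £780,000 = £312,000. The remaining £468,000 passes to the descendants.
The descendants' portion (£468,000) is divided into 4 shares of £117,000: Svea, Petra, and Jessamy each take £117,000; Kerensa's £117,000 share passes to Kerensa's issue.
Kerensa's share (£117,000) is divided into 3 shares of £39,000: Carmen, Thandi, and Bilal each take £39,000.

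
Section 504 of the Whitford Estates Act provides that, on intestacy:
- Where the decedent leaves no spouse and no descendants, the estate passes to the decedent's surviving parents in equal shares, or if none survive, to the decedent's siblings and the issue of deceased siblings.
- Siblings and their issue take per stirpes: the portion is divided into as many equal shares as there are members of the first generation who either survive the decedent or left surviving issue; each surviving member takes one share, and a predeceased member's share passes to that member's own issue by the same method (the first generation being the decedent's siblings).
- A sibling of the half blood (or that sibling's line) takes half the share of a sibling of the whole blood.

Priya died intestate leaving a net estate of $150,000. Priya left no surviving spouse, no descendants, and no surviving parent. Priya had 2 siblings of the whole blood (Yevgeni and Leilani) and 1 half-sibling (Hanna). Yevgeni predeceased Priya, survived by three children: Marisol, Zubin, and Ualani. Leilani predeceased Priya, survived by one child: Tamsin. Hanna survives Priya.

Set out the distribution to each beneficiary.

Hanna: $30,000; Marisol: $20,000; Zubin: $20,000; Ualani: $20,000; Tamsin: $60,000

The entire $150,000 passes to the siblings and their issue.
Counting each half-blood sibling's line as half a unit, there are 5/2 units in $150,000, so one unit is $60,000. Whole-blood lines (Yevgeni and Leilani) take $60,000 each; half-blood lines (Hanna) take $30,000 each.
Yevgeni's share ($60,000) is divided into 3 shares of $20,000: Marisol, Zubin, and Ualani each take $20,000.
Leilani's share ($60,000) passes entirely to Tamsin.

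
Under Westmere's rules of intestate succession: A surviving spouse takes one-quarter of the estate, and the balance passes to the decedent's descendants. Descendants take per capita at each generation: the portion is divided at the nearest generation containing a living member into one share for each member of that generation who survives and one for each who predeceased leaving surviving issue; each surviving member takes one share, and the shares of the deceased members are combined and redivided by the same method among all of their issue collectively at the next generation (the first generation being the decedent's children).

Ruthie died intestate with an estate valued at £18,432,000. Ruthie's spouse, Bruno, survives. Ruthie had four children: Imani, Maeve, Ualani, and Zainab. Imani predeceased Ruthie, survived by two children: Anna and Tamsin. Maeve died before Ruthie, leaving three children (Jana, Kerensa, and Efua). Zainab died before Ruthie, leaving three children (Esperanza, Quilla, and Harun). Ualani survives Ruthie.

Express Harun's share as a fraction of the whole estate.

Bruno takes one-quarter of £18,432,000 = £4,608,000. The remaining £13,824,000 passes to the descendants.
The descendants' portion (£13,824,000) is divided at the children's generation into 4 shares of £3,456,000. Ualani takes £3,456,000. The 3 shares of the deceased (Imani, Maeve, and Zainab) are combined into a pool of £10,368,000.
That pool (£10,368,000) is divided at the grandchildren's generation equally among Anna, Tamsin, Jana, Kerensa, Efua, Esperanza, Quilla, and Harun: £1,296,000 each.

Harun receives 9/128 of the estate.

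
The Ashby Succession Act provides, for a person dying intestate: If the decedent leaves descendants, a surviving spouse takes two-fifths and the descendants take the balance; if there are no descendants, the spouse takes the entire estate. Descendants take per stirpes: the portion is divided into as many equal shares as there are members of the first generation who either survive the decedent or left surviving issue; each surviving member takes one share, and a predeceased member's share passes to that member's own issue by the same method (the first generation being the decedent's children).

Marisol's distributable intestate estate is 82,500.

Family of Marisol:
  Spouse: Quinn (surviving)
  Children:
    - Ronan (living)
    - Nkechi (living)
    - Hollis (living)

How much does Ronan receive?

Quinn takes two-fifths of 82,500 = 33,000. The remaining 49,500 passes to the descendants.
The descendants' portion (49,500) is divided into 3 shares of 16,500: Ronan, Nkechi, and Hollis each take 16,500.

Ronan receives 16,500.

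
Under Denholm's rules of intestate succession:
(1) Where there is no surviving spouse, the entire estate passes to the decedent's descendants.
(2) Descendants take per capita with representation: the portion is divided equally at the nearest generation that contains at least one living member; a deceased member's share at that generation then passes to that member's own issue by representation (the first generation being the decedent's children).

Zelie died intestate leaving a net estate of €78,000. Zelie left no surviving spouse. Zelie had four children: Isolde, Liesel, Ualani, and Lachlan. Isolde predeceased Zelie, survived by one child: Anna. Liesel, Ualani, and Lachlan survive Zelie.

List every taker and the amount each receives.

The entire €78,000 passes to the descendants.
That amount (€78,000) is divided into 4 shares of €19,500: Liesel, Ualani, and Lachlan each take €19,500; Isolde's €19,500 share passes to Isolde's issue.
Isolde's share (€19,500) passes entirely to Anna.

Anna: €19,500; Liesel: €19,500; Ualani: €19,500; Lachlan: €19,500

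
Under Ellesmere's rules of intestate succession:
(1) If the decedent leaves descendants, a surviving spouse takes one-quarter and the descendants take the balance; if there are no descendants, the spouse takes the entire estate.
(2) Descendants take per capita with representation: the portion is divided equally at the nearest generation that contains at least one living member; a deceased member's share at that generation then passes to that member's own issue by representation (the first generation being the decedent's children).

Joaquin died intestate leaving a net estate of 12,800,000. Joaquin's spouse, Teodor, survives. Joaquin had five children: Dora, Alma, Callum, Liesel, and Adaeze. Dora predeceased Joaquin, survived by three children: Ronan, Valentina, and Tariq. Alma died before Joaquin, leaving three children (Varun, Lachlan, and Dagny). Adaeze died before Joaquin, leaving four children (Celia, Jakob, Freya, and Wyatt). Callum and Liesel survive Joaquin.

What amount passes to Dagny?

Teodor takes one-quarter of 12,800,000 = 3,200,000. The remaining 9,600,000 passes to the descendants.
The descendants' portion (9,600,000) is divided into 5 shares of 1,920,000: Callum and Liesel each take 1,920,000; Dora's 1,920,000 share passes to Dora's issue; Alma's 1,920,000 share passes to Alma's issue; Adaeze's 1,920,000 share passes to Adaeze's issue.
Dora's share (1,920,000) is divided into 3 shares of 640,000: Ronan, Valentina, and Tariq each take 640,000.
Alma's share (1,920,000) is divided into 3 shares of 640,000: Varun, Lachlan, and Dagny each take 640,000.
Adaeze's share (1,920,000) is divided into 4 shares of 480,000: Celia, Jakob, Freya, and Wyatt each take 480,000.

Dagny receives 640,000.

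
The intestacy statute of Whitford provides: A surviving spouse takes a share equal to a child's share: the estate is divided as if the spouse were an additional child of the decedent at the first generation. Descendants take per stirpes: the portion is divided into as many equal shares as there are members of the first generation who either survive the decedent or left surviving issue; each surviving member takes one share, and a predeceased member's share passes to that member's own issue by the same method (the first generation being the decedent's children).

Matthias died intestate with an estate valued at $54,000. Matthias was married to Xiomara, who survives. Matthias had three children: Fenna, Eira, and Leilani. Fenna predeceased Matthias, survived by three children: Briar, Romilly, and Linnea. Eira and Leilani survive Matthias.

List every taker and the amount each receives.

Xiomara: $13,500; Briar: $4,500; Romilly: $4,500; Linnea: $4,500; Eira: $13,500; Leilani: $13,500

The spouse counts as an additional share at the children's level, so there are 4 primary shares of $13,500. Xiomara takes one such share ($13,500).
The children's combined portion ($40,500) is divided into 3 shares of $13,500: Eira and Leilani each take $13,500; Fenna's $13,500 share passes to Fenna's issue.
Fenna's share ($13,500) is divided into 3 shares of $4,500: Briar, Romilly, and Linnea each take $4,500.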